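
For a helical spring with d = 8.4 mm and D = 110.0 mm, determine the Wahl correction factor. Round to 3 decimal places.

C = D/d = 110.0/8.4 = 13.0952
K_W = (4C−1)/(4C−4) + 0.615/C = 51.381/48.381 + 0.0470 = 1.1090

1.109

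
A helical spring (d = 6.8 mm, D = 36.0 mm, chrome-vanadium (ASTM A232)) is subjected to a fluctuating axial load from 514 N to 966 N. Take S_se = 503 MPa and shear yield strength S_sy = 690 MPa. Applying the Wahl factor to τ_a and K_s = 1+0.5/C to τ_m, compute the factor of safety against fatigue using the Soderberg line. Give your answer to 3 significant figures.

C = D/d = 36.0/6.8 = 5.2941; K_W = (4C−1)/(4C−4)+0.615/C = 1.2908; K_s = 1+0.5/C = 1.0944
F_a = (F_max−F_min)/2 = 226 N; F_m = (F_max+F_min)/2 = 740 N
τ_a = K_W·8F_aD/(πd³) = 1.2908 × 65.891 = 85.053 MPa
τ_m = K_s·8F_mD/(πd³) = 1.0944 × 215.75 = 236.12 MPa
Soderberg: 1/n_f = τ_a/S_se + τ_m/S_sy = 85.053/503 + 236.12/690 = 0.16909 + 0.34221 = 0.5113
n_f = 1/0.5113 = 1.956

1.96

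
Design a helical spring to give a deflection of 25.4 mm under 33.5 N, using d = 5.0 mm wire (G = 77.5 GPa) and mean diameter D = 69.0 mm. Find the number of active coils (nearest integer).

14

Required rate k = F/δ = 33.5/25.4 = 1.3189 N/mm
N_a = Gd⁴/(8D³k) = (77.5×10³ × 5.0⁴)/(8 × 69.0³ × 1.3189)
    = 4.84375e+07 / 3.46616e+06 = 13.97 → 14 coils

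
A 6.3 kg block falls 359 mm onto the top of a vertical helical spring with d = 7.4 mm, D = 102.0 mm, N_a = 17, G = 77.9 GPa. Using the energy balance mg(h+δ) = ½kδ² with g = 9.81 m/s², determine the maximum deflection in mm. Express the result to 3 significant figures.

k = Gd⁴/(8D³N_a) = (77.9×10³)(7.4⁴)/(8·102.0³·17) = 1.6185 N/mm
W = mg = 6.3 × 9.81 = 61.803 N
½kδ² − Wδ − Wh = 0 → δ = (W + √(W² + 2kWh))/k
δ = (61.803 + √(3819.6 + 71822.2))/1.6185 = (61.803 + 275.03)/1.6185 = 208.11 mm

208 mm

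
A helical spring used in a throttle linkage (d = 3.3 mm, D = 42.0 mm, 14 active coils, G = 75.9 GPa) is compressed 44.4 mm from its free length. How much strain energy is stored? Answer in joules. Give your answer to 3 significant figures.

1.07 J

k = Gd⁴/(8D³N_a) = (75.9×10³)(3.3⁴)/(8·42.0³·14) = 1.0848 N/mm
U = ½kδ² = 0.5 × 1.0848 × 44.4² = 1069.2 N·mm = 1.0692 J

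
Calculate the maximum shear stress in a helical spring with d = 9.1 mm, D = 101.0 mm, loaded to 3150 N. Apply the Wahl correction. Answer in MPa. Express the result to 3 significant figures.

1210 MPa

Spring index C = D/d = 101.0/9.1 = 11.0989
K_W = (4C−1)/(4C−4) + 0.615/C = 43.396/40.396 + 0.0554 = 1.1297
τ₀ = 8FD/(πd³) = 8·3150·101.0/(π·9.1³) = 2.5452e+06/2367.4 = 1075.1 MPa
τ_max = K·τ₀ = 1.1297 × 1075.1 = 1214.5 MPa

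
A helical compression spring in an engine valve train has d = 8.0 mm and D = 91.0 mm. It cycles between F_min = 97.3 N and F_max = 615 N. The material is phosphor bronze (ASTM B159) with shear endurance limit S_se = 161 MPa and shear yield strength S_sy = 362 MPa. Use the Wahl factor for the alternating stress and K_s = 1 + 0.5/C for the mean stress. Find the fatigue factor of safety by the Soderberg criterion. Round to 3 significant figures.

C = D/d = 91.0/8.0 = 11.3750; K_W = (4C−1)/(4C−4)+0.615/C = 1.1264; K_s = 1+0.5/C = 1.0440
F_a = (F_max−F_min)/2 = 258.85 N; F_m = (F_max+F_min)/2 = 356.15 N
τ_a = K_W·8F_aD/(πd³) = 1.1264 × 117.15 = 131.96 MPa
τ_m = K_s·8F_mD/(πd³) = 1.0440 × 161.19 = 168.28 MPa
Soderberg: 1/n_f = τ_a/S_se + τ_m/S_sy = 131.96/161 + 168.28/362 = 0.81961 + 0.46486 = 1.2845
n_f = 1/1.2845 = 0.7785

0.779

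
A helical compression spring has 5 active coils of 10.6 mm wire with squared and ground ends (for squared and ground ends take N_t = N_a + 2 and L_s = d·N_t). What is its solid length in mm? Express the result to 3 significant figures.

74.2 mm

squared and ground ends: N_t = N_a + 2 = 5 + 2 = 7
L_s = d·N_t = 10.6 × 7 = 74.2 mm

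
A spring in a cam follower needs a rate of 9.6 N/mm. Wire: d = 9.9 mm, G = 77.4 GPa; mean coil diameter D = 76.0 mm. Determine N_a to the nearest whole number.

N_a = Gd⁴/(8D³k) = (77.4×10³ × 9.9⁴)/(8 × 76.0³ × 9.6)
    = 7.43501e+08 / 3.37134e+07 = 22.05 → 22 coils

22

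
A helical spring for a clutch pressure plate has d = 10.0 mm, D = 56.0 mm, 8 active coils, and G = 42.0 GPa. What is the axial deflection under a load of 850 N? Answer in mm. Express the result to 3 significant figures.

22.7 mm

k = Gd⁴/(8D³N_a) = (42.0×10³)(10.0⁴)/(8·56.0³·8) = 37.368 N/mm
δ = F/k = 850 / 37.368 = 22.746 mm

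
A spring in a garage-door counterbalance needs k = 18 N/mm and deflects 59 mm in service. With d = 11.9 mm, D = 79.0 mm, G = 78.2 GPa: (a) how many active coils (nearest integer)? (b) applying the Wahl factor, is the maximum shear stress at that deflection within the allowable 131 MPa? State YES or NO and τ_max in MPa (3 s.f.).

(a) 22 coils; (b) NO, τ_max = 156 MPa

N_a = Gd⁴/(8D³k) = (78.2×10³)(11.9⁴)/(8·79.0³·18) = 22.09 → N_a = 22
Actual rate k = Gd⁴/(8D³·22) = 18.072 N/mm
Working load F = kδ = 18.072·59 = 1066.2 N
C = 79.0/11.9 = 6.6387; K_W = (4C−1)/(4C−4)+0.615/C = 1.2256
τ_max = K_W·8FD/(πd³) = 1.2256·127.29 = 156.01 MPa
τ_max > 131 MPa → exceeds allowable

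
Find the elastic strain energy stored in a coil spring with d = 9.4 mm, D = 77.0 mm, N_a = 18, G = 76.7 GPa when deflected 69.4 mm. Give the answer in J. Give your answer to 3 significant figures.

k = Gd⁴/(8D³N_a) = (76.7×10³)(9.4⁴)/(8·77.0³·18) = 9.109 N/mm
U = ½kδ² = 0.5 × 9.109 × 69.4² = 21936 N·mm = 21.936 J

21.9 J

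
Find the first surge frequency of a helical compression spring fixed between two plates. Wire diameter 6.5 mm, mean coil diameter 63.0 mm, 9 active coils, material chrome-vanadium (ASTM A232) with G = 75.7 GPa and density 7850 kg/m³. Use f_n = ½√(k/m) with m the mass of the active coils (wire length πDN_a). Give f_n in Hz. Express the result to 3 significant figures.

63.6 Hz

k = Gd⁴/(8D³N_a) = (75.7×10³)(6.5⁴)/(8·63.0³·9) = 7.5058 N/mm = 7505.8 N/m
Wire length L = πDN_a = π·63.0·9 = 1781.3 mm
m = ρ·(πd²/4)·L = 7850 × 33.183×10⁻⁶ m² × 1.7813 m = 0.464 kg
f_n = ½√(k/m) = 0.5·√(7505.8/0.464) = 0.5·√(16176) = 63.593 Hz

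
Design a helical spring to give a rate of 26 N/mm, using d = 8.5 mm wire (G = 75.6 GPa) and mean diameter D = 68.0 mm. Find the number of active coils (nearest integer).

6

N_a = Gd⁴/(8D³k) = (75.6×10³ × 8.5⁴)/(8 × 68.0³ × 26)
    = 3.94637e+08 / 6.54019e+07 = 6.034 → 6 coils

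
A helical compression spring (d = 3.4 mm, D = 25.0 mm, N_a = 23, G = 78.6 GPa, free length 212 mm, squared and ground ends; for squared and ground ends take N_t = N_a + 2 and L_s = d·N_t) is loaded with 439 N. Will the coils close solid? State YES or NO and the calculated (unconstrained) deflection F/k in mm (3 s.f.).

NO, δ = 120 mm

k = Gd⁴/(8D³N_a) = (78.6×10³)(3.4⁴)/(8·25.0³·23) = 3.6534 N/mm
N_t = 25; L_s = 3.4·25 = 85 mm; δ_solid = L₀ − L_s = 212 − 85 = 127 mm
δ = F/k = 439/3.6534 = 120.16 mm
δ < δ_solid → spring does not go solid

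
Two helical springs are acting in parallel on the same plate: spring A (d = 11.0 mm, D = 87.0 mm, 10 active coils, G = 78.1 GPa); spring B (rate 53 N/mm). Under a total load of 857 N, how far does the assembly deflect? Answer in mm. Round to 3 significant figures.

k_A = Gd⁴/(8D³N_a) = (78.1×10³)(11.0⁴)/(8·87.0³·10) = 21.706 N/mm
Parallel: k_eq = 21.706 + 53 = 74.706 N/mm
δ = F/k_eq = 857/74.706 = 11.472 mm

11.5 mm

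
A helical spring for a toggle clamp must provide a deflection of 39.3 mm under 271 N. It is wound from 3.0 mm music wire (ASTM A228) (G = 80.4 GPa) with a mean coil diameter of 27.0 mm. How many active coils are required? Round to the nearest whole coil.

6

Required rate k = F/δ = 271/39.3 = 6.8957 N/mm
N_a = Gd⁴/(8D³k) = (80.4×10³ × 3.0⁴)/(8 × 27.0³ × 6.8957)
    = 6.5124e+06 / 1.08582e+06 = 5.998 → 6 coils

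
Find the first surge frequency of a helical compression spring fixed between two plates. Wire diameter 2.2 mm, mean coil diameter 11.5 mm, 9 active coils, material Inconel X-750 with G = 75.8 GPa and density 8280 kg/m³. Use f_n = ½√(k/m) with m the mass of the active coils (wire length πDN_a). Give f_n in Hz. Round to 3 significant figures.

629 Hz

k = Gd⁴/(8D³N_a) = (75.8×10³)(2.2⁴)/(8·11.5³·9) = 16.216 N/mm = 16216 N/m
Wire length L = πDN_a = π·11.5·9 = 325.15 mm
m = ρ·(πd²/4)·L = 8280 × 3.8013×10⁻⁶ m² × 0.32515 m = 0.010234 kg
f_n = ½√(k/m) = 0.5·√(16216/0.010234) = 0.5·√(1.5844e+06) = 629.37 Hz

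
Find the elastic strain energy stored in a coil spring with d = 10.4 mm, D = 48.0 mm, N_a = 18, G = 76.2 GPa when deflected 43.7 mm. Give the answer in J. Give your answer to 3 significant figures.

k = Gd⁴/(8D³N_a) = (76.2×10³)(10.4⁴)/(8·48.0³·18) = 55.976 N/mm
U = ½kδ² = 0.5 × 55.976 × 43.7² = 53448 N·mm = 53.448 J

53.4 J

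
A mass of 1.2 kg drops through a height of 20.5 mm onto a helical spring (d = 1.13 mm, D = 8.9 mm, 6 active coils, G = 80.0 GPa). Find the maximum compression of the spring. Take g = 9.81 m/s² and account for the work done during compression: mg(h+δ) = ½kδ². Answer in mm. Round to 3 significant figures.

k = Gd⁴/(8D³N_a) = (80.0×10³)(1.13⁴)/(8·8.9³·6) = 3.8547 N/mm
W = mg = 1.2 × 9.81 = 11.772 N
½kδ² − Wδ − Wh = 0 → δ = (W + √(W² + 2kWh))/k
δ = (11.772 + √(138.58 + 1860.49))/3.8547 = (11.772 + 44.711)/3.8547 = 14.653 mm

14.7 mm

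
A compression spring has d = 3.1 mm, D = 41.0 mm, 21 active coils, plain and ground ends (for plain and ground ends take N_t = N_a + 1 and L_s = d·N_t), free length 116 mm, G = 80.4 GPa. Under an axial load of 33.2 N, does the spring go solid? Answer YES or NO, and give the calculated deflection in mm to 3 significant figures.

YES, δ = 51.8 mm

k = Gd⁴/(8D³N_a) = (80.4×10³)(3.1⁴)/(8·41.0³·21) = 0.64127 N/mm
N_t = 22; L_s = 3.1·22 = 68.2 mm; δ_solid = L₀ − L_s = 116 − 68.2 = 47.8 mm
δ = F/k = 33.2/0.64127 = 51.772 mm
δ ≥ δ_solid → spring goes solid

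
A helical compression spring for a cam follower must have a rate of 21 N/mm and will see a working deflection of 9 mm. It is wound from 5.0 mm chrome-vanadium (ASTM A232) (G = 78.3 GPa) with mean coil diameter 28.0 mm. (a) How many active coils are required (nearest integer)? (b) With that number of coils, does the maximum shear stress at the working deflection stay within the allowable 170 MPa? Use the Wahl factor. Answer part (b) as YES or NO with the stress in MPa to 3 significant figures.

(a) 13 coils; (b) YES, τ_max = 140 MPa

N_a = Gd⁴/(8D³k) = (78.3×10³)(5.0⁴)/(8·28.0³·21) = 13.27 → N_a = 13
Actual rate k = Gd⁴/(8D³·13) = 21.436 N/mm
Working load F = kδ = 21.436·9 = 192.92 N
C = 28.0/5.0 = 5.6000; K_W = (4C−1)/(4C−4)+0.615/C = 1.2729
τ_max = K_W·8FD/(πd³) = 1.2729·110.04 = 140.07 MPa
τ_max ≤ 170 MPa → acceptable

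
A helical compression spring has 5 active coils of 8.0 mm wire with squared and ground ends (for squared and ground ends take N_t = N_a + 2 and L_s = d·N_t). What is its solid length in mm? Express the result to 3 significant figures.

56.0 mm

squared and ground ends: N_t = N_a + 2 = 5 + 2 = 7
L_s = d·N_t = 8.0 × 7 = 56 mm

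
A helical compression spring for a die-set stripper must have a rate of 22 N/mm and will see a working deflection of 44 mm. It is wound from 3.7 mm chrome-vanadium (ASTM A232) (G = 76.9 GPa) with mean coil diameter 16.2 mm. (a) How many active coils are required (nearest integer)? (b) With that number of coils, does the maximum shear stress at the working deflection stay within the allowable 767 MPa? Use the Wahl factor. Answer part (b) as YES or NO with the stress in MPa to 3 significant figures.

N_a = Gd⁴/(8D³k) = (76.9×10³)(3.7⁴)/(8·16.2³·22) = 19.26 → N_a = 19
Actual rate k = Gd⁴/(8D³·19) = 22.302 N/mm
Working load F = kδ = 22.302·44 = 981.29 N
C = 16.2/3.7 = 4.3784; K_W = (4C−1)/(4C−4)+0.615/C = 1.3625
τ_max = K_W·8FD/(πd³) = 1.3625·799.18 = 1088.9 MPa
τ_max > 767 MPa → exceeds allowable

(a) 19 coils; (b) NO, τ_max = 1090 MPa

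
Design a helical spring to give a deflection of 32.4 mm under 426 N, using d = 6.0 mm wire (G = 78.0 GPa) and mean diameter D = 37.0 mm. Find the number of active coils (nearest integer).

Required rate k = F/δ = 426/32.4 = 13.148 N/mm
N_a = Gd⁴/(8D³k) = (78.0×10³ × 6.0⁴)/(8 × 37.0³ × 13.148)
    = 1.01088e+08 / 5.32795e+06 = 18.97 → 19 coils

19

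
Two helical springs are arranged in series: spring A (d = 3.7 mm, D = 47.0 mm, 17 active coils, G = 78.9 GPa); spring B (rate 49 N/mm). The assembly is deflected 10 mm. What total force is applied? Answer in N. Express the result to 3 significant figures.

k_A = Gd⁴/(8D³N_a) = (78.9×10³)(3.7⁴)/(8·47.0³·17) = 1.0473 N/mm
Series: 1/k_eq = 1/1.0473 + 1/49 = 0.97529; k_eq = 1.0253 N/mm
F = k_eq·δ = 1.0253·10 = 10.253 N

10.3 N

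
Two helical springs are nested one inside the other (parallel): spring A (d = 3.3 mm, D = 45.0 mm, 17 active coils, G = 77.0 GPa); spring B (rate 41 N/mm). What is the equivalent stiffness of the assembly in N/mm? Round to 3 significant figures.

k_A = Gd⁴/(8D³N_a) = (77.0×10³)(3.3⁴)/(8·45.0³·17) = 0.73683 N/mm
Parallel: k_eq = 0.73683 + 41 = 41.737 N/mm

41.7 N/mm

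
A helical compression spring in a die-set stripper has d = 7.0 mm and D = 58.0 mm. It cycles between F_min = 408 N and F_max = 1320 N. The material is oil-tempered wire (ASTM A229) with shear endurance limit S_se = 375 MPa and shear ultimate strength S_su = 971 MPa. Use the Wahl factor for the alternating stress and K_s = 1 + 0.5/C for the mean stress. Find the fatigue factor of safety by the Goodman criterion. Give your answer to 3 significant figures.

0.978

C = D/d = 58.0/7.0 = 8.2857; K_W = (4C−1)/(4C−4)+0.615/C = 1.1772; K_s = 1+0.5/C = 1.0603
F_a = (F_max−F_min)/2 = 456 N; F_m = (F_max+F_min)/2 = 864 N
τ_a = K_W·8F_aD/(πd³) = 1.1772 × 196.35 = 231.14 MPa
τ_m = K_s·8F_mD/(πd³) = 1.0603 × 372.04 = 394.49 MPa
Goodman: 1/n_f = τ_a/S_se + τ_m/S_su = 231.14/375 + 394.49/971 = 0.61638 + 0.40627 = 1.0226
n_f = 1/1.0226 = 0.9779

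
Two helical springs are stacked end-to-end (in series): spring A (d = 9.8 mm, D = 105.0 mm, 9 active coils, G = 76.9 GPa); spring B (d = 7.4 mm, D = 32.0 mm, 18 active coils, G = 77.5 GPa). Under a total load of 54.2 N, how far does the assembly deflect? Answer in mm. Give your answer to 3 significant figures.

k_A = Gd⁴/(8D³N_a) = (76.9×10³)(9.8⁴)/(8·105.0³·9) = 8.51 N/mm
k_B = Gd⁴/(8D³N_a) = (77.5×10³)(7.4⁴)/(8·32.0³·18) = 49.251 N/mm
Series: 1/k_eq = 1/8.51 + 1/49.251 = 0.13781; k_eq = 7.2562 N/mm
δ = F/k_eq = 54.2/7.2562 = 7.4695 mm

7.47 mm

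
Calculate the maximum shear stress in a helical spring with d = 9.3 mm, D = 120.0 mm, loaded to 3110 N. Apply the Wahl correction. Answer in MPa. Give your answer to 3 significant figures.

Spring index C = D/d = 120.0/9.3 = 12.9032
K_W = (4C−1)/(4C−4) + 0.615/C = 50.613/47.613 + 0.0477 = 1.1107
τ₀ = 8FD/(πd³) = 8·3110·120.0/(π·9.3³) = 2.9856e+06/2527 = 1181.5 MPa
τ_max = K·τ₀ = 1.1107 × 1181.5 = 1312.3 MPa

1310 MPa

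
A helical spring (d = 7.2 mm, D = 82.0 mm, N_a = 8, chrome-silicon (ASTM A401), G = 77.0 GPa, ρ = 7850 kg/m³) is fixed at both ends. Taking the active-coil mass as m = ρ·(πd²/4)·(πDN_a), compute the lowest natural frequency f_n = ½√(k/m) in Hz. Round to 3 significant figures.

47.2 Hz

k = Gd⁴/(8D³N_a) = (77.0×10³)(7.2⁴)/(8·82.0³·8) = 5.8641 N/mm = 5864.1 N/m
Wire length L = πDN_a = π·82.0·8 = 2060.9 mm
m = ρ·(πd²/4)·L = 7850 × 40.715×10⁻⁶ m² × 2.0609 m = 0.65869 kg
f_n = ½√(k/m) = 0.5·√(5864.1/0.65869) = 0.5·√(8902.7) = 47.177 Hz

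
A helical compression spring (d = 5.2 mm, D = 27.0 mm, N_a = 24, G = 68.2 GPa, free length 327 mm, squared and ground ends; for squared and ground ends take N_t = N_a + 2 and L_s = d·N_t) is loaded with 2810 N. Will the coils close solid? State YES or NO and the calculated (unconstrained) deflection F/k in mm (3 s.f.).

YES, δ = 213 mm

k = Gd⁴/(8D³N_a) = (68.2×10³)(5.2⁴)/(8·27.0³·24) = 13.195 N/mm
N_t = 26; L_s = 5.2·26 = 135.2 mm; δ_solid = L₀ − L_s = 327 − 135.2 = 191.8 mm
δ = F/k = 2810/13.195 = 212.96 mm
δ ≥ δ_solid → spring goes solid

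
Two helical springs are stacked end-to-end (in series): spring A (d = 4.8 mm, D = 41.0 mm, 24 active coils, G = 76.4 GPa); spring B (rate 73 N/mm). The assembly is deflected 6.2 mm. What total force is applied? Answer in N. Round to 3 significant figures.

k_A = Gd⁴/(8D³N_a) = (76.4×10³)(4.8⁴)/(8·41.0³·24) = 3.0648 N/mm
Series: 1/k_eq = 1/3.0648 + 1/73 = 0.33998; k_eq = 2.9413 N/mm
F = k_eq·δ = 2.9413·6.2 = 18.236 N

18.2 N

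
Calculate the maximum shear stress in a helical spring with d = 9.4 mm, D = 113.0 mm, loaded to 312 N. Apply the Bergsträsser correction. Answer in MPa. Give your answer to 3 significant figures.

120 MPa

Spring index C = D/d = 113.0/9.4 = 12.0213
K_B = (4C+2)/(4C−3) = 50.085/45.085 = 1.1109
τ₀ = 8FD/(πd³) = 8·312·113.0/(π·9.4³) = 282048/2609.4 = 108.09 MPa
τ_max = K·τ₀ = 1.1109 × 108.09 = 120.08 MPa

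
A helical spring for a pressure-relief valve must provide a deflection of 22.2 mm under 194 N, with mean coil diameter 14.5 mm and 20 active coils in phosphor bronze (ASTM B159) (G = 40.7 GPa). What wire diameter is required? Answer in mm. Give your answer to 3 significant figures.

Required rate k = F/δ = 194/22.2 = 8.7387 N/mm
d = (8D³N_a·k / G)^(1/4) = (8·14.5³·20·8.7387 / (40.7×10³))^0.25
  = (104.73)^0.25 = 3.1990 mm

3.20 mm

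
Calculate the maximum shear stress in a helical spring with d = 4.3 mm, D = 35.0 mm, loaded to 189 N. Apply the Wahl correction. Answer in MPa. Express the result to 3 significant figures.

250 MPa

Spring index C = D/d = 35.0/4.3 = 8.1395
K_W = (4C−1)/(4C−4) + 0.615/C = 31.558/28.558 + 0.0756 = 1.1806
τ₀ = 8FD/(πd³) = 8·189·35.0/(π·4.3³) = 52920/249.78 = 211.87 MPa
τ_max = K·τ₀ = 1.1806 × 211.87 = 250.13 MPa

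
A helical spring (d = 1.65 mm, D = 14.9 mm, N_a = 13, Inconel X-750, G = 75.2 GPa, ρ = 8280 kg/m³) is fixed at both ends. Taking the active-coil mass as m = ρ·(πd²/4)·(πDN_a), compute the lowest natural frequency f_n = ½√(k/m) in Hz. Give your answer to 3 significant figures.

k = Gd⁴/(8D³N_a) = (75.2×10³)(1.65⁴)/(8·14.9³·13) = 1.6202 N/mm = 1620.2 N/m
Wire length L = πDN_a = π·14.9·13 = 608.53 mm
m = ρ·(πd²/4)·L = 8280 × 2.1382×10⁻⁶ m² × 0.60853 m = 0.010774 kg
f_n = ½√(k/m) = 0.5·√(1620.2/0.010774) = 0.5·√(1.5038e+05) = 193.9 Hz

194 Hz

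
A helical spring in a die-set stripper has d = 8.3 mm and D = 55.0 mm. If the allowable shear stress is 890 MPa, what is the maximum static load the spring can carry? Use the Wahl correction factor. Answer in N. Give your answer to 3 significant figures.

2960 N

C = D/d = 55.0/8.3 = 6.6265
K_W = (4C−1)/(4C−4) + 0.615/C = 25.506/22.506 + 0.0928 = 1.2261
τ_max = K·8FD/(πd³) → F_max = τ_allow·πd³/(8DK)
F_max = 890·π·8.3³/(8·55.0·1.2261) = 1.5987e+06/539.49 = 2963.4 N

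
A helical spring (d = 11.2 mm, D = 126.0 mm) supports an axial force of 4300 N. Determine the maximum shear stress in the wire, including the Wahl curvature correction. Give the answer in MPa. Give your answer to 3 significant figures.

Spring index C = D/d = 126.0/11.2 = 11.2500
K_W = (4C−1)/(4C−4) + 0.615/C = 44.000/41.000 + 0.0547 = 1.1278
τ₀ = 8FD/(πd³) = 8·4300·126.0/(π·11.2³) = 4.3344e+06/4413.7 = 982.03 MPa
τ_max = K·τ₀ = 1.1278 × 982.03 = 1107.6 MPa

1110 MPa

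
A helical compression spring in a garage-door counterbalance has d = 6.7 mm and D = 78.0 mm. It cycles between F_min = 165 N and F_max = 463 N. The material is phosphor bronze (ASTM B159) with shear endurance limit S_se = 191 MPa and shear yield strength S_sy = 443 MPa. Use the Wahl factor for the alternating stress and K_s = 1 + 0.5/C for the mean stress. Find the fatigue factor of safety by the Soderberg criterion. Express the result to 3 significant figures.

0.937

C = D/d = 78.0/6.7 = 11.6418; K_W = (4C−1)/(4C−4)+0.615/C = 1.1233; K_s = 1+0.5/C = 1.0429
F_a = (F_max−F_min)/2 = 149 N; F_m = (F_max+F_min)/2 = 314 N
τ_a = K_W·8F_aD/(πd³) = 1.1233 × 98.4 = 110.53 MPa
τ_m = K_s·8F_mD/(πd³) = 1.0429 × 207.37 = 216.27 MPa
Soderberg: 1/n_f = τ_a/S_se + τ_m/S_sy = 110.53/191 + 216.27/443 = 0.57871 + 0.48820 = 1.0669
n_f = 1/1.0669 = 0.9373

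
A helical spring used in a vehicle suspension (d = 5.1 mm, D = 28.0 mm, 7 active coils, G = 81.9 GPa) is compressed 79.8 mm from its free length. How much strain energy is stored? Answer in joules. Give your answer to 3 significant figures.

144 J

k = Gd⁴/(8D³N_a) = (81.9×10³)(5.1⁴)/(8·28.0³·7) = 45.072 N/mm
U = ½kδ² = 0.5 × 45.072 × 79.8² = 1.4351e+05 N·mm = 143.51 J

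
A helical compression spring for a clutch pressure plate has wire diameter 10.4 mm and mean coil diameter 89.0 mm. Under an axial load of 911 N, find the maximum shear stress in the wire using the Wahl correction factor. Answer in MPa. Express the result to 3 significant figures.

Spring index C = D/d = 89.0/10.4 = 8.5577
K_W = (4C−1)/(4C−4) + 0.615/C = 33.231/30.231 + 0.0719 = 1.1711
τ₀ = 8FD/(πd³) = 8·911·89.0/(π·10.4³) = 648632/3533.9 = 183.55 MPa
τ_max = K·τ₀ = 1.1711 × 183.55 = 214.95 MPa

215 MPa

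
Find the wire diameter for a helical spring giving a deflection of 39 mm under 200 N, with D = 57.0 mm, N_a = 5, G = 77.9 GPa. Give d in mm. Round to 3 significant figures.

4.70 mm

Required rate k = F/δ = 200/39 = 5.1282 N/mm
d = (8D³N_a·k / G)^(1/4) = (8·57.0³·5·5.1282 / (77.9×10³))^0.25
  = (487.65)^0.25 = 4.6992 mm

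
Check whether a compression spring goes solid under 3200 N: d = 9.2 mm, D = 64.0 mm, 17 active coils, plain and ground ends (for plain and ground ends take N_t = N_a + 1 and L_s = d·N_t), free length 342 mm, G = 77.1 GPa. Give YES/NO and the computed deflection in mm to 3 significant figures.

YES, δ = 207 mm

k = Gd⁴/(8D³N_a) = (77.1×10³)(9.2⁴)/(8·64.0³·17) = 15.493 N/mm
N_t = 18; L_s = 9.2·18 = 165.6 mm; δ_solid = L₀ − L_s = 342 − 165.6 = 176.4 mm
δ = F/k = 3200/15.493 = 206.55 mm
δ ≥ δ_solid → spring goes solid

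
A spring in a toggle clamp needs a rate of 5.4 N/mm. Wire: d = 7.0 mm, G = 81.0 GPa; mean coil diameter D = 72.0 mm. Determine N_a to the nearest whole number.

12

N_a = Gd⁴/(8D³k) = (81.0×10³ × 7.0⁴)/(8 × 72.0³ × 5.4)
    = 1.94481e+08 / 1.61243e+07 = 12.06 → 12 coils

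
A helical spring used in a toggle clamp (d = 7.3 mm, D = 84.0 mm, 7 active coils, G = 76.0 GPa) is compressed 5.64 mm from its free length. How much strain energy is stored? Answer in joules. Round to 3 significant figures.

k = Gd⁴/(8D³N_a) = (76.0×10³)(7.3⁴)/(8·84.0³·7) = 6.5025 N/mm
U = ½kδ² = 0.5 × 6.5025 × 5.64² = 103.42 N·mm = 0.10342 J

0.103 J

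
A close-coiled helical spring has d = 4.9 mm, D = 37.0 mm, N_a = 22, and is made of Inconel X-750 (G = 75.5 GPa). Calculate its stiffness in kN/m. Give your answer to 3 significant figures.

k = Gd⁴/(8D³N_a) = (75.5×10³ × 4.9⁴) / (8 × 37.0³ × 22)
  = 4.35242e+07 / 8.91493e+06 = 4.8822 N/mm

4.88 kN/m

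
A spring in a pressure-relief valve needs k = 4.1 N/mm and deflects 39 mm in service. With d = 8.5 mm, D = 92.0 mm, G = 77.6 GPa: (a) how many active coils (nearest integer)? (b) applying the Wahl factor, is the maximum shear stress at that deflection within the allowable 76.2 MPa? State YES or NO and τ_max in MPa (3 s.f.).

(a) 16 coils; (b) YES, τ_max = 68.5 MPa

N_a = Gd⁴/(8D³k) = (77.6×10³)(8.5⁴)/(8·92.0³·4.1) = 15.86 → N_a = 16
Actual rate k = Gd⁴/(8D³·16) = 4.0641 N/mm
Working load F = kδ = 4.0641·39 = 158.5 N
C = 92.0/8.5 = 10.8235; K_W = (4C−1)/(4C−4)+0.615/C = 1.1332
τ_max = K_W·8FD/(πd³) = 1.1332·60.464 = 68.516 MPa
τ_max ≤ 76.2 MPa → acceptable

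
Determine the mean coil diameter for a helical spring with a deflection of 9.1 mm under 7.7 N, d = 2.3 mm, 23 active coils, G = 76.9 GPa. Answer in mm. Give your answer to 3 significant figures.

Required rate k = F/δ = 7.7/9.1 = 0.84615 N/mm
D = (Gd⁴/(8N_a·k))^(1/3) = (76.9×10³·2.3⁴/(8·23·0.84615))^(1/3)
  = (13822)^(1/3) = 23.9988 mm

24.0 mm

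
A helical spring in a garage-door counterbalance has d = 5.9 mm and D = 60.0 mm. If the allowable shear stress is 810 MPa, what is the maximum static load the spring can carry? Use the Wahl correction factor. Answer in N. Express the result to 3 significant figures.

953 N

C = D/d = 60.0/5.9 = 10.1695
K_W = (4C−1)/(4C−4) + 0.615/C = 39.678/36.678 + 0.0605 = 1.1423
τ_max = K·8FD/(πd³) → F_max = τ_allow·πd³/(8DK)
F_max = 810·π·5.9³/(8·60.0·1.1423) = 5.2263e+05/548.29 = 953.19 N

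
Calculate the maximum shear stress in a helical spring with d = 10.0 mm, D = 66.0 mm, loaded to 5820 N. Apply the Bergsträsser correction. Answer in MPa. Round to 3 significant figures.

1190 MPa

Spring index C = D/d = 66.0/10.0 = 6.6000
K_B = (4C+2)/(4C−3) = 28.400/23.400 = 1.2137
τ₀ = 8FD/(πd³) = 8·5820·66.0/(π·10.0³) = 3.07296e+06/3141.6 = 978.15 MPa
τ_max = K·τ₀ = 1.2137 × 978.15 = 1187.2 MPa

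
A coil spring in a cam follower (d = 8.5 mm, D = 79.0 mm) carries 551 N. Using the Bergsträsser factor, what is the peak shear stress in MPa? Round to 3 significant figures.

Spring index C = D/d = 79.0/8.5 = 9.2941
K_B = (4C+2)/(4C−3) = 39.176/34.176 = 1.1463
τ₀ = 8FD/(πd³) = 8·551·79.0/(π·8.5³) = 348232/1929.3 = 180.49 MPa
τ_max = K·τ₀ = 1.1463 × 180.49 = 206.9 MPa

207 MPa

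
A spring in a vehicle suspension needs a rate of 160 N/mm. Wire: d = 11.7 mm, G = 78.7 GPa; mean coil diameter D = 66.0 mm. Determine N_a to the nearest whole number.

N_a = Gd⁴/(8D³k) = (78.7×10³ × 11.7⁴)/(8 × 66.0³ × 160)
    = 1.47475e+09 / 3.67995e+08 = 4.008 → 4 coils

4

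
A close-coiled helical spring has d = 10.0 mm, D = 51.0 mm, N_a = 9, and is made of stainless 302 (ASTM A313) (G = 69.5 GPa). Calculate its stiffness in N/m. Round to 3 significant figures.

k = Gd⁴/(8D³N_a) = (69.5×10³ × 10.0⁴) / (8 × 51.0³ × 9)
  = 6.95e+08 / 9.55087e+06 = 72.768 N/mm = 72768 N/m

72800 N/m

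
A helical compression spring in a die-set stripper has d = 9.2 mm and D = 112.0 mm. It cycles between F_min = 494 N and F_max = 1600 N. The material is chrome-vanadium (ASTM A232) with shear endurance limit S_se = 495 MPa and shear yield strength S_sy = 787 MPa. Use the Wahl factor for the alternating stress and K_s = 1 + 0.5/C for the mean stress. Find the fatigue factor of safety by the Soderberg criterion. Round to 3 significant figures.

C = D/d = 112.0/9.2 = 12.1739; K_W = (4C−1)/(4C−4)+0.615/C = 1.1176; K_s = 1+0.5/C = 1.0411
F_a = (F_max−F_min)/2 = 553 N; F_m = (F_max+F_min)/2 = 1047 N
τ_a = K_W·8F_aD/(πd³) = 1.1176 × 202.54 = 226.37 MPa
τ_m = K_s·8F_mD/(πd³) = 1.0411 × 383.48 = 399.23 MPa
Soderberg: 1/n_f = τ_a/S_se + τ_m/S_sy = 226.37/495 + 399.23/787 = 0.45732 + 0.50728 = 0.96459
n_f = 1/0.96459 = 1.037

1.04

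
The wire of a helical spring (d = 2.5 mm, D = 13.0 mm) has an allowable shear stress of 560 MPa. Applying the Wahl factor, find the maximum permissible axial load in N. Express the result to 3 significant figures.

204 N

C = D/d = 13.0/2.5 = 5.2000
K_W = (4C−1)/(4C−4) + 0.615/C = 19.800/16.800 + 0.1183 = 1.2968
τ_max = K·8FD/(πd³) → F_max = τ_allow·πd³/(8DK)
F_max = 560·π·2.5³/(8·13.0·1.2968) = 27489/134.87 = 203.82 N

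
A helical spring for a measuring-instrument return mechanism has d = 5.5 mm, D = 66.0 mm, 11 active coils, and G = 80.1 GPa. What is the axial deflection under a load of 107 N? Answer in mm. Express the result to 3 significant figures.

k = Gd⁴/(8D³N_a) = (80.1×10³)(5.5⁴)/(8·66.0³·11) = 2.8971 N/mm
δ = F/k = 107 / 2.8971 = 36.933 mm

36.9 mm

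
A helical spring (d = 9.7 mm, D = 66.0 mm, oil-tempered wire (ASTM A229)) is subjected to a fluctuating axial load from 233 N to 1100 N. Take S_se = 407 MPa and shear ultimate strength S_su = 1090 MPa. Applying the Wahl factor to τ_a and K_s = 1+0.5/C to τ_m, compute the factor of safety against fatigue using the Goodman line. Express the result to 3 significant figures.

C = D/d = 66.0/9.7 = 6.8041; K_W = (4C−1)/(4C−4)+0.615/C = 1.2196; K_s = 1+0.5/C = 1.0735
F_a = (F_max−F_min)/2 = 433.5 N; F_m = (F_max+F_min)/2 = 666.5 N
τ_a = K_W·8F_aD/(πd³) = 1.2196 × 79.828 = 97.359 MPa
τ_m = K_s·8F_mD/(πd³) = 1.0735 × 122.74 = 131.75 MPa
Goodman: 1/n_f = τ_a/S_se + τ_m/S_su = 97.359/407 + 131.75/1090 = 0.23921 + 0.12088 = 0.36009
n_f = 1/0.36009 = 2.777

2.78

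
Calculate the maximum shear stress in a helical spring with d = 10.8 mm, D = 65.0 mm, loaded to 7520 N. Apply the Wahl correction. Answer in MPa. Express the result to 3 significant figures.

1240 MPa

Spring index C = D/d = 65.0/10.8 = 6.0185
K_W = (4C−1)/(4C−4) + 0.615/C = 23.074/20.074 + 0.1022 = 1.2516
τ₀ = 8FD/(πd³) = 8·7520·65.0/(π·10.8³) = 3.9104e+06/3957.5 = 988.1 MPa
τ_max = K·τ₀ = 1.2516 × 988.1 = 1236.7 MPa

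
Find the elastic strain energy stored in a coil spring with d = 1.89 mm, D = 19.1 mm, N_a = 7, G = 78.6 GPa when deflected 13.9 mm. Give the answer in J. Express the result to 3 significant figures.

0.248 J

k = Gd⁴/(8D³N_a) = (78.6×10³)(1.89⁴)/(8·19.1³·7) = 2.5703 N/mm
U = ½kδ² = 0.5 × 2.5703 × 13.9² = 248.3 N·mm = 0.2483 J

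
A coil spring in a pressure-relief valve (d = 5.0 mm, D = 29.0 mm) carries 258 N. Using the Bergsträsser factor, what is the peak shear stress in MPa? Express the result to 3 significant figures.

Spring index C = D/d = 29.0/5.0 = 5.8000
K_B = (4C+2)/(4C−3) = 25.200/20.200 = 1.2475
τ₀ = 8FD/(πd³) = 8·258·29.0/(π·5.0³) = 59856/392.7 = 152.42 MPa
τ_max = K·τ₀ = 1.2475 × 152.42 = 190.15 MPa

190 MPa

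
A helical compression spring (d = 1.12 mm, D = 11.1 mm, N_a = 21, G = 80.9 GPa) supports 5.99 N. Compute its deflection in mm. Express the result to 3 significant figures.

10.8 mm

k = Gd⁴/(8D³N_a) = (80.9×10³)(1.12⁴)/(8·11.1³·21) = 0.55404 N/mm
δ = F/k = 5.99 / 0.55404 = 10.811 mm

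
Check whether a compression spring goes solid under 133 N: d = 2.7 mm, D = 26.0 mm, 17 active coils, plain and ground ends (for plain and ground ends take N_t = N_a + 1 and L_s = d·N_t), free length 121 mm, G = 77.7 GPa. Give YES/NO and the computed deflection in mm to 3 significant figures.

YES, δ = 77.0 mm

k = Gd⁴/(8D³N_a) = (77.7×10³)(2.7⁴)/(8·26.0³·17) = 1.7275 N/mm
N_t = 18; L_s = 2.7·18 = 48.6 mm; δ_solid = L₀ − L_s = 121 − 48.6 = 72.4 mm
δ = F/k = 133/1.7275 = 76.99 mm
δ ≥ δ_solid → spring goes solid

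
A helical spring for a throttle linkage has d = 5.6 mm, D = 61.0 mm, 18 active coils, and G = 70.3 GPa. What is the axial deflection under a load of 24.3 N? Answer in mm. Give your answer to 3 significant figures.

11.5 mm

k = Gd⁴/(8D³N_a) = (70.3×10³)(5.6⁴)/(8·61.0³·18) = 2.1152 N/mm
δ = F/k = 24.3 / 2.1152 = 11.488 mm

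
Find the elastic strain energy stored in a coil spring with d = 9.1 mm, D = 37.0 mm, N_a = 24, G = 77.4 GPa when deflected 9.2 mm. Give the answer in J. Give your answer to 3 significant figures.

2.31 J

k = Gd⁴/(8D³N_a) = (77.4×10³)(9.1⁴)/(8·37.0³·24) = 54.576 N/mm
U = ½kδ² = 0.5 × 54.576 × 9.2² = 2309.6 N·mm = 2.3096 J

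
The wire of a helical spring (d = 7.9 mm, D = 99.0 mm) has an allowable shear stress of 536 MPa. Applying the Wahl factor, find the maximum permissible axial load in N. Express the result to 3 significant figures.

C = D/d = 99.0/7.9 = 12.5316
K_W = (4C−1)/(4C−4) + 0.615/C = 49.127/46.127 + 0.0491 = 1.1141
τ_max = K·8FD/(πd³) → F_max = τ_allow·πd³/(8DK)
F_max = 536·π·7.9³/(8·99.0·1.1141) = 8.3023e+05/882.38 = 940.89 N

941 N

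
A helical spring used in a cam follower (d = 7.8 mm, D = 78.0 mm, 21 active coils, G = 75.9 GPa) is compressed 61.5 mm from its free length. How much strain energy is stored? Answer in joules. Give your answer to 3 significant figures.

k = Gd⁴/(8D³N_a) = (75.9×10³)(7.8⁴)/(8·78.0³·21) = 3.5239 N/mm
U = ½kδ² = 0.5 × 3.5239 × 61.5² = 6664.2 N·mm = 6.6642 J

6.66 J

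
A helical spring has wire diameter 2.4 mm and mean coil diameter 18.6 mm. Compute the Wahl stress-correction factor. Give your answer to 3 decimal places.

C = D/d = 18.6/2.4 = 7.7500
K_W = (4C−1)/(4C−4) + 0.615/C = 30.000/27.000 + 0.0794 = 1.1905

1.190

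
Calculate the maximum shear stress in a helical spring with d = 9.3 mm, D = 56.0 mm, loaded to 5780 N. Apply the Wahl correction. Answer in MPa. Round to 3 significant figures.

1280 MPa

Spring index C = D/d = 56.0/9.3 = 6.0215
K_W = (4C−1)/(4C−4) + 0.615/C = 23.086/20.086 + 0.1021 = 1.2515
τ₀ = 8FD/(πd³) = 8·5780·56.0/(π·9.3³) = 2.58944e+06/2527 = 1024.7 MPa
τ_max = K·τ₀ = 1.2515 × 1024.7 = 1282.4 MPa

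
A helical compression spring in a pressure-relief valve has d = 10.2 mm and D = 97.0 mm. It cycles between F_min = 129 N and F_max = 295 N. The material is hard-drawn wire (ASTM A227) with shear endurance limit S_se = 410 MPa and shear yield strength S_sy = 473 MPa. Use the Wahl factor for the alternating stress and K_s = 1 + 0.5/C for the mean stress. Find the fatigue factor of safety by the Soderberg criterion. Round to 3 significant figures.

6.09

C = D/d = 97.0/10.2 = 9.5098; K_W = (4C−1)/(4C−4)+0.615/C = 1.1528; K_s = 1+0.5/C = 1.0526
F_a = (F_max−F_min)/2 = 83 N; F_m = (F_max+F_min)/2 = 212 N
τ_a = K_W·8F_aD/(πd³) = 1.1528 × 19.319 = 22.271 MPa
τ_m = K_s·8F_mD/(πd³) = 1.0526 × 49.345 = 51.94 MPa
Soderberg: 1/n_f = τ_a/S_se + τ_m/S_sy = 22.271/410 + 51.94/473 = 0.05432 + 0.10981 = 0.16413
n_f = 1/0.16413 = 6.093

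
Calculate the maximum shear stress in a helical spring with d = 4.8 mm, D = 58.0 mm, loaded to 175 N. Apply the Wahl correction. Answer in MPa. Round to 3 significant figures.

261 MPa

Spring index C = D/d = 58.0/4.8 = 12.0833
K_W = (4C−1)/(4C−4) + 0.615/C = 47.333/44.333 + 0.0509 = 1.1186
τ₀ = 8FD/(πd³) = 8·175·58.0/(π·4.8³) = 81200/347.44 = 233.71 MPa
τ_max = K·τ₀ = 1.1186 × 233.71 = 261.42 MPa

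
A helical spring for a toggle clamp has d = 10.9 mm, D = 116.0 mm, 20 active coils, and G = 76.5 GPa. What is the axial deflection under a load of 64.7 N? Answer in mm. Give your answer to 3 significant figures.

15.0 mm

k = Gd⁴/(8D³N_a) = (76.5×10³)(10.9⁴)/(8·116.0³·20) = 4.3239 N/mm
δ = F/k = 64.7 / 4.3239 = 14.963 mm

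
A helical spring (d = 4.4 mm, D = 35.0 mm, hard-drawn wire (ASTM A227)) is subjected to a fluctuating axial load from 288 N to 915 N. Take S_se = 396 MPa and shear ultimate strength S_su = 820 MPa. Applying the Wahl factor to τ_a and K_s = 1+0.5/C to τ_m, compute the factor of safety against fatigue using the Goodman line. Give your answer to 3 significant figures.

0.556

C = D/d = 35.0/4.4 = 7.9545; K_W = (4C−1)/(4C−4)+0.615/C = 1.1852; K_s = 1+0.5/C = 1.0629
F_a = (F_max−F_min)/2 = 313.5 N; F_m = (F_max+F_min)/2 = 601.5 N
τ_a = K_W·8F_aD/(πd³) = 1.1852 × 328.01 = 388.74 MPa
τ_m = K_s·8F_mD/(πd³) = 1.0629 × 629.34 = 668.9 MPa
Goodman: 1/n_f = τ_a/S_se + τ_m/S_su = 388.74/396 + 668.9/820 = 0.98168 + 0.81573 = 1.7974
n_f = 1/1.7974 = 0.5564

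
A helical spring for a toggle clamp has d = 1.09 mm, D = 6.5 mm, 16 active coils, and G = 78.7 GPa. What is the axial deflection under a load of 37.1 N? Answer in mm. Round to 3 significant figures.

11.7 mm

k = Gd⁴/(8D³N_a) = (78.7×10³)(1.09⁴)/(8·6.5³·16) = 3.1603 N/mm
δ = F/k = 37.1 / 3.1603 = 11.739 mm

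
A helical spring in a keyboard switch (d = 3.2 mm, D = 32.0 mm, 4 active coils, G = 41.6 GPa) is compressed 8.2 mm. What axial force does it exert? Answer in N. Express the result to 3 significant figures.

k = Gd⁴/(8D³N_a) = (41.6×10³)(3.2⁴)/(8·32.0³·4) = 4.16 N/mm
F = k·δ = 4.16 × 8.2 = 34.112 N

34.1 N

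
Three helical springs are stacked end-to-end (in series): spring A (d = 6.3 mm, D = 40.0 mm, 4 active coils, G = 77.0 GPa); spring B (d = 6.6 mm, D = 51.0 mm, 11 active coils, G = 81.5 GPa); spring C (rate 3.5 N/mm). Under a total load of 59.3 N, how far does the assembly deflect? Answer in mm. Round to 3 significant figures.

k_A = Gd⁴/(8D³N_a) = (77.0×10³)(6.3⁴)/(8·40.0³·4) = 59.227 N/mm
k_B = Gd⁴/(8D³N_a) = (81.5×10³)(6.6⁴)/(8·51.0³·11) = 13.248 N/mm
Series: 1/k_eq = 1/59.227 + 1/13.248 + 1/3.5 = 0.37808; k_eq = 2.6449 N/mm
δ = F/k_eq = 59.3/2.6449 = 22.42 mm

22.4 mm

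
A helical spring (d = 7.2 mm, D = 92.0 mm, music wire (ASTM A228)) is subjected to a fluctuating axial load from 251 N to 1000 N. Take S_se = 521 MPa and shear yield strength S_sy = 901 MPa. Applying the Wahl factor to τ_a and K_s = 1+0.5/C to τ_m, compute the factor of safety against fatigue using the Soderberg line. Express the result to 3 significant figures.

1.05

C = D/d = 92.0/7.2 = 12.7778; K_W = (4C−1)/(4C−4)+0.615/C = 1.1118; K_s = 1+0.5/C = 1.0391
F_a = (F_max−F_min)/2 = 374.5 N; F_m = (F_max+F_min)/2 = 625.5 N
τ_a = K_W·8F_aD/(πd³) = 1.1118 × 235.06 = 261.34 MPa
τ_m = K_s·8F_mD/(πd³) = 1.0391 × 392.61 = 407.97 MPa
Soderberg: 1/n_f = τ_a/S_se + τ_m/S_sy = 261.34/521 + 407.97/901 = 0.50162 + 0.45280 = 0.95442
n_f = 1/0.95442 = 1.048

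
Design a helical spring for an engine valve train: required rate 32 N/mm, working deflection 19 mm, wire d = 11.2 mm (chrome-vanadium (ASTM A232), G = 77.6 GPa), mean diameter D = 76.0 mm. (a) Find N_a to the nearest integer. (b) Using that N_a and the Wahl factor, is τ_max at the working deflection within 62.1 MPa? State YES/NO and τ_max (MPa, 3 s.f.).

N_a = Gd⁴/(8D³k) = (77.6×10³)(11.2⁴)/(8·76.0³·32) = 10.87 → N_a = 11
Actual rate k = Gd⁴/(8D³·11) = 31.609 N/mm
Working load F = kδ = 31.609·19 = 600.57 N
C = 76.0/11.2 = 6.7857; K_W = (4C−1)/(4C−4)+0.615/C = 1.2203
τ_max = K_W·8FD/(πd³) = 1.2203·82.73 = 100.95 MPa
τ_max > 62.1 MPa → exceeds allowable

(a) 11 coils; (b) NO, τ_max = 101 MPa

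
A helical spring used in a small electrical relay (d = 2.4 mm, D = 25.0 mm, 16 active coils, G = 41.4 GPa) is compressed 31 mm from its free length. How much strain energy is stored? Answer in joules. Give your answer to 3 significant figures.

0.330 J

k = Gd⁴/(8D³N_a) = (41.4×10³)(2.4⁴)/(8·25.0³·16) = 0.68678 N/mm
U = ½kδ² = 0.5 × 0.68678 × 31² = 330 N·mm = 0.33 J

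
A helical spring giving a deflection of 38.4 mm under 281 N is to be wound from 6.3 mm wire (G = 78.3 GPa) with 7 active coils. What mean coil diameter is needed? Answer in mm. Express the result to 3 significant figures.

67.0 mm

Required rate k = F/δ = 281/38.4 = 7.3177 N/mm
D = (Gd⁴/(8N_a·k))^(1/3) = (78.3×10³·6.3⁴/(8·7·7.3177))^(1/3)
  = (300996)^(1/3) = 67.0173 mm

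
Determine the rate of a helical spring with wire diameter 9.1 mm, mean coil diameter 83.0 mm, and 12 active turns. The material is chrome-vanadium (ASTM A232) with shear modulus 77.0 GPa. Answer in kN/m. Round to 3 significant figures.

k = Gd⁴/(8D³N_a) = (77.0×10³ × 9.1⁴) / (8 × 83.0³ × 12)
  = 5.28027e+08 / 5.48916e+07 = 9.6195 N/mm

9.62 kN/m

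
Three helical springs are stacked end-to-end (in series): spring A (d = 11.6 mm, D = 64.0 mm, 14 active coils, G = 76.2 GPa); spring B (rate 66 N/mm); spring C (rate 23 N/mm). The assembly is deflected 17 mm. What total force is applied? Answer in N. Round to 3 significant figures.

k_A = Gd⁴/(8D³N_a) = (76.2×10³)(11.6⁴)/(8·64.0³·14) = 46.993 N/mm
Series: 1/k_eq = 1/46.993 + 1/66 + 1/23 = 0.07991; k_eq = 12.514 N/mm
F = k_eq·δ = 12.514·17 = 212.74 N

213 N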